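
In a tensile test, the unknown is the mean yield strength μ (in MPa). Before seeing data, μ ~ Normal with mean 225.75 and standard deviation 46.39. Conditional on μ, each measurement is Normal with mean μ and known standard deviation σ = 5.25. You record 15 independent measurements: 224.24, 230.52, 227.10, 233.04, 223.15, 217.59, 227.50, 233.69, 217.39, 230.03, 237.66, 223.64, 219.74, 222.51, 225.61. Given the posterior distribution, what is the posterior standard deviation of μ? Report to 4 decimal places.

For Normal data with known variance σ², a Normal(μ₀, σ₀²) prior on μ is conjugate. Posterior precision = 1/σ₀² + n/σ²; posterior mean is the precision-weighted average of μ₀ and x̄.
σ₀² = 46.39² = 2152.0321, σ² = 5.25² = 27.5625; σ² + n·σ₀² = 27.5625 + 15·2152.0321 = 32308.044.
Posterior precision = 1/σ₀² + n/σ² = 1/2152.0321 + 15/27.5625 = (σ² + n·σ₀²)/(σ₀²σ²) = 32308.044/(2152.0321·27.5625); posterior variance σₙ² = σ₀²σ²/(σ² + n·σ₀²) = 2152.0321·27.5625/32308.044 = 1.835932.
Posterior SD = √σₙ² = √(2152.0321·27.5625/32308.044) = 1.3550.

1.3550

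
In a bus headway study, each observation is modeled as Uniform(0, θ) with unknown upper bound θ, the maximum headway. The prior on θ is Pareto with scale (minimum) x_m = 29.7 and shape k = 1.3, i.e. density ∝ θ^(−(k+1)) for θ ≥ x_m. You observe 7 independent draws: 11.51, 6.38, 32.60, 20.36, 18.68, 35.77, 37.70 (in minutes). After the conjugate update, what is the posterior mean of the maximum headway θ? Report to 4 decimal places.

A Pareto(scale x_m, shape k) prior on the upper bound θ of Uniform(0, θ) is conjugate: posterior is Pareto(max(x_m, max xᵢ), k + n).
Sample maximum = 37.70; prior scale x_m = 29.7 → posterior scale = max = 37.70.
Posterior shape = 1.3 + 7 = 8.3.
E[θ|data] = k·x_m/(k−1) = 8.3·37.70/7.3 = 42.8644.

42.8644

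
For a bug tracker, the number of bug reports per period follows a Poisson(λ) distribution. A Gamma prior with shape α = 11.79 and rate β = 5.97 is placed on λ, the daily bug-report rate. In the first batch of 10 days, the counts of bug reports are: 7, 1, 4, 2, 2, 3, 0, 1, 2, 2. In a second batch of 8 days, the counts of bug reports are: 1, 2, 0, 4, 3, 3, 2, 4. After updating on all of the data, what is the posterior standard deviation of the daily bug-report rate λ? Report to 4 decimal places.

With a Gamma(shape α, rate β) prior, the Poisson likelihood is conjugate: the posterior is Gamma(α + ΣXᵢ, β + n).
Batch 1: sum of counts S = 24 over n = 10 days.
After batch 1: Gamma(α+S, β+n) = Gamma(11.79+24, 5.97+10) = Gamma(35.79, 15.97).
Batch 2: sum of counts S = 19 over n = 8 days.
After batch 2: Gamma(α+S, β+n) = Gamma(35.79+19, 15.97+8) = Gamma(54.79, 23.97).
SD = √α/β = √54.79/23.97 = 0.3088.

0.3088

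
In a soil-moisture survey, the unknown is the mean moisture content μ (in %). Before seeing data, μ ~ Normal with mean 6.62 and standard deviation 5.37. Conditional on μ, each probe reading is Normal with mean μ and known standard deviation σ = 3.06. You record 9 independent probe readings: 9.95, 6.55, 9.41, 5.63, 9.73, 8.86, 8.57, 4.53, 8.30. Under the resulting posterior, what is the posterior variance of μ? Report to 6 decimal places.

1.004171

For Normal data with known variance σ², a Normal(μ₀, σ₀²) prior on μ is conjugate. Posterior precision = 1/σ₀² + n/σ²; posterior mean is the precision-weighted average of μ₀ and x̄.
σ₀² = 5.37² = 28.8369, σ² = 3.06² = 9.3636; σ² + n·σ₀² = 9.3636 + 9·28.8369 = 268.8957.
Posterior precision = 1/σ₀² + n/σ² = 1/28.8369 + 9/9.3636 = (σ² + n·σ₀²)/(σ₀²σ²) = 268.8957/(28.8369·9.3636); posterior variance σₙ² = σ₀²σ²/(σ² + n·σ₀²) = 28.8369·9.3636/268.8957 = 1.004171.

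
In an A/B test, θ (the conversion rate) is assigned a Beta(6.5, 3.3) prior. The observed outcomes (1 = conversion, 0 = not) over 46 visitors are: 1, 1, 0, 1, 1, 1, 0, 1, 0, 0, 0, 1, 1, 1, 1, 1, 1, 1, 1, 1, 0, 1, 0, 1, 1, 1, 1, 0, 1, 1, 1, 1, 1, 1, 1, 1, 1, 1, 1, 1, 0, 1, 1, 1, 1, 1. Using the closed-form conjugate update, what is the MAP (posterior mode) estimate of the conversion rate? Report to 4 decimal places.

0.7900

The Beta prior is conjugate to a Binomial/Bernoulli likelihood; the update adds successes to α and failures to β.
Posterior: Beta(α+k, β+n−k) = Beta(6.5+37, 3.3+9) = Beta(43.5, 12.3).
Mode of Beta(a,b) for a,b>1 is (a−1)/(a+b−2) = 42.5/53.8 = 0.7900.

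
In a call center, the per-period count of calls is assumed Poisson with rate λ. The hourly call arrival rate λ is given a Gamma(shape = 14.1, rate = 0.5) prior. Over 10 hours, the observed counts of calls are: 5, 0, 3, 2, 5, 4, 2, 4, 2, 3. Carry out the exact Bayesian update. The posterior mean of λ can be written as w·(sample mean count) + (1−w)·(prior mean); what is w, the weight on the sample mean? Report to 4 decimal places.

0.9524

With a Gamma(shape α, rate β) prior, the Poisson likelihood is conjugate: the posterior is Gamma(α + ΣXᵢ, β + n).
Posterior mean = (α₀+S)/(β₀+n) = [n/(β₀+n)]·(S/n) + [β₀/(β₀+n)]·(α₀/β₀), so only n and β₀ enter the weight.
Weight on data w = n/(β₀+n) = 10/(0.5+10) = 10/10.5 = 0.9524.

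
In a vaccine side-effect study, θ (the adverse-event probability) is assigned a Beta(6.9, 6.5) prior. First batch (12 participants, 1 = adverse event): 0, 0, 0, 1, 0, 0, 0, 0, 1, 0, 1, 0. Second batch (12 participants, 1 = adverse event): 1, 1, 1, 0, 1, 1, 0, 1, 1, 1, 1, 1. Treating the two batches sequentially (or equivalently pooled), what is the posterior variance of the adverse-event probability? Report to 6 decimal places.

0.006484

The Beta prior is conjugate to a Binomial/Bernoulli likelihood; the update adds successes to α and failures to β.
After batch 1: Beta(6.9+3, 6.5+9) = Beta(9.9, 15.5).
After batch 2: Beta(9.9+10, 15.5+2) = Beta(19.9, 17.5).
Var = αβ/((α+β)²(α+β+1)) = 19.9·17.5/(37.4²·38.4) = 0.006484.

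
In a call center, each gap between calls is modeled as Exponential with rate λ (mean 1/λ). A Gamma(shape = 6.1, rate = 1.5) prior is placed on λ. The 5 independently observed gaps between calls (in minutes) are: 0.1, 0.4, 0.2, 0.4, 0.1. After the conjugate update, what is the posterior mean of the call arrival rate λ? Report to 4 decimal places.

With a Gamma(shape α, rate β) prior on the exponential rate λ, the posterior after n observations with total T = Σxᵢ is Gamma(α+n, β+T).
Sum of observations T = 1.2 minutes; n = 5.
Posterior: Gamma(6.1+5, 1.5+1.2) = Gamma(11.1, 2.7).
Posterior mean of λ = α/β = 11.1/2.7 = 4.1111.

4.1111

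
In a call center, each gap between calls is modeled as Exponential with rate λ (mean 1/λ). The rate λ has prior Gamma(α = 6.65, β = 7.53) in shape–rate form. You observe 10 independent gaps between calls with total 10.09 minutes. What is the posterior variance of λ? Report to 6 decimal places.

With a Gamma(shape α, rate β) prior on the exponential rate λ, the posterior after n observations with total T = Σxᵢ is Gamma(α+n, β+T).
Posterior: Gamma(6.65+10, 7.53+10.09) = Gamma(16.65, 17.62).
Var = α/β² = 0.053629.

0.053629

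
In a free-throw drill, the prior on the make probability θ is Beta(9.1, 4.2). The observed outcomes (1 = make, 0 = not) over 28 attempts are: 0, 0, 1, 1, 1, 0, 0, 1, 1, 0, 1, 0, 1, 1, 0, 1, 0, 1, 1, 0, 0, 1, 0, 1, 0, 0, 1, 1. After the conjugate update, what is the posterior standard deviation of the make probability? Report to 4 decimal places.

0.0758

The Beta prior is conjugate to a Binomial/Bernoulli likelihood; the update adds successes to α and failures to β.
Posterior: Beta(α+k, β+n−k) = Beta(9.1+15, 4.2+13) = Beta(24.1, 17.2).
Var = αβ/((α+β)²(α+β+1)) = 24.1·17.2/(41.3²·42.3) = 0.00574520; SD = √0.00574520 = 0.0758.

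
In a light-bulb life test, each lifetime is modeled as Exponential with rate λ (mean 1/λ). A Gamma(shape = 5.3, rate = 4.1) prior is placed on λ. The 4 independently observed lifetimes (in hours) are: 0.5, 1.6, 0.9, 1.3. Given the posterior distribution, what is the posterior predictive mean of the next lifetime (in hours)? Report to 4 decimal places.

With a Gamma(shape α, rate β) prior on the exponential rate λ, the posterior after n observations with total T = Σxᵢ is Gamma(α+n, β+T).
Sum of observations T = 4.3 hours; n = 4.
Posterior: Gamma(5.3+4, 4.1+4.3) = Gamma(9.3, 8.4).
The predictive distribution for the next observation is Lomax; its mean is β/(α−1) = 8.4/8.3 = 1.0120.

1.0120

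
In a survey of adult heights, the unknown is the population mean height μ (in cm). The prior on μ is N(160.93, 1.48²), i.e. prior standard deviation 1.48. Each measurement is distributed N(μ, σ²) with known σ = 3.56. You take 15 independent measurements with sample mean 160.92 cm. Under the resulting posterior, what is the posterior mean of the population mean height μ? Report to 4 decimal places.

160.9228

For Normal data with known variance σ², a Normal(μ₀, σ₀²) prior on μ is conjugate. Posterior precision = 1/σ₀² + n/σ²; posterior mean is the precision-weighted average of μ₀ and x̄.
n·x̄ = 15·160.92 = 2413.8.
σ₀² = 1.48² = 2.1904, σ² = 3.56² = 12.6736; σ² + n·σ₀² = 12.6736 + 15·2.1904 = 45.5296.
Posterior mean = (μ₀/σ₀² + n·x̄/σ²)/(1/σ₀² + n/σ²) = (σ²·μ₀ + σ₀²·n·x̄)/(σ² + n·σ₀²) = (12.6736·160.93 + 2.1904·2413.8)/45.5296 = 7326.749968/45.5296 = 160.9228.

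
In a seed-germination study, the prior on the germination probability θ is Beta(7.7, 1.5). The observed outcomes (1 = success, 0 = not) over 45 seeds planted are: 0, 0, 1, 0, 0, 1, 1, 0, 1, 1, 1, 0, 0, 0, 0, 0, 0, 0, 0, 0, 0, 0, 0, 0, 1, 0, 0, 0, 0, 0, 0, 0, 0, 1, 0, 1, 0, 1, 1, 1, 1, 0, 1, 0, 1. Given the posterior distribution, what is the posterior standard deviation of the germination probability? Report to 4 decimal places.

The Beta prior is conjugate to a Binomial/Bernoulli likelihood; the update adds successes to α and failures to β.
Posterior: Beta(α+k, β+n−k) = Beta(7.7+15, 1.5+30) = Beta(22.7, 31.5).
Var = αβ/((α+β)²(α+β+1)) = 22.7·31.5/(54.2²·55.2) = 0.00440960; SD = √0.00440960 = 0.0664.

0.0664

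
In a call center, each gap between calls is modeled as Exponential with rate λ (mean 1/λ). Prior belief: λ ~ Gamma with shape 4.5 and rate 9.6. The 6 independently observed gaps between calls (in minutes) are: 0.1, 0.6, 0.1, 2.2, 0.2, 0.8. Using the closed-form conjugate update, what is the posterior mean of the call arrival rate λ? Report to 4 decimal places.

With a Gamma(shape α, rate β) prior on the exponential rate λ, the posterior after n observations with total T = Σxᵢ is Gamma(α+n, β+T).
Sum of observations T = 4.0 minutes; n = 6.
Posterior: Gamma(4.5+6, 9.6+4.0) = Gamma(10.5, 13.6).
Posterior mean of λ = α/β = 10.5/13.6 = 0.7721.

0.7721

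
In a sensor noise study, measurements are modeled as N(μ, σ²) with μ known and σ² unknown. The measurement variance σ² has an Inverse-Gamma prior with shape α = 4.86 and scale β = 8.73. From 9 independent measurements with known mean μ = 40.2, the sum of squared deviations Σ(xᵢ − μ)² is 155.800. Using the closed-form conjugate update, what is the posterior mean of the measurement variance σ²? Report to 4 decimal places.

10.3624

With known mean μ and an Inverse-Gamma(α, β) prior on σ², the Normal likelihood is conjugate: posterior is Inv-Gamma(α + n/2, β + Σ(xᵢ−μ)²/2).
Posterior: Inv-Gamma(4.86 + 9/2, 8.73 + 155.800/2) = Inv-Gamma(9.36, 86.6300).
E[σ²|data] = β/(α−1) = 86.6300/8.36 = 10.3624.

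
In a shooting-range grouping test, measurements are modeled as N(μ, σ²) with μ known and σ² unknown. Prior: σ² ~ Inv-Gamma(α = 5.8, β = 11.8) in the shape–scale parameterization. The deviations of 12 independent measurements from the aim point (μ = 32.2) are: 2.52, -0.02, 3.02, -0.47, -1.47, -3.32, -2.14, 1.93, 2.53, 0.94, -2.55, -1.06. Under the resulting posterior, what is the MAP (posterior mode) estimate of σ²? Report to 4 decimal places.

With known mean μ and an Inverse-Gamma(α, β) prior on σ², the Normal likelihood is conjugate: posterior is Inv-Gamma(α + n/2, β + Σ(xᵢ−μ)²/2).
Σ(xᵢ−μ)² = (2.52)² + (-0.02)² + (3.02)² + (-0.47)² + (-1.47)² + (-3.32)² + (-2.14)² + (1.93)² + (2.53)² + (0.94)² + (-2.55)² + (-1.06)² = 52.0905.
Posterior: Inv-Gamma(5.8 + 12/2, 11.8 + 52.0905/2) = Inv-Gamma(11.80, 37.84525).
Mode = β/(α+1) = 37.84525/12.80 = 2.9567.

2.9567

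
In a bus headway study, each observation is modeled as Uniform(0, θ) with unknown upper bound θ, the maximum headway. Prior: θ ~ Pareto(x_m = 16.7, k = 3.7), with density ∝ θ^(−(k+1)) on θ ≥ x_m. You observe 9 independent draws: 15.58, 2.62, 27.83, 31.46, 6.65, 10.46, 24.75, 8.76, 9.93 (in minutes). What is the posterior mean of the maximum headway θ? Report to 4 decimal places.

34.1489

A Pareto(scale x_m, shape k) prior on the upper bound θ of Uniform(0, θ) is conjugate: posterior is Pareto(max(x_m, max xᵢ), k + n).
Sample maximum = 31.46; prior scale x_m = 16.7 → posterior scale = max = 31.46.
Posterior shape = 3.7 + 9 = 12.7.
E[θ|data] = k·x_m/(k−1) = 12.7·31.46/11.7 = 34.1489.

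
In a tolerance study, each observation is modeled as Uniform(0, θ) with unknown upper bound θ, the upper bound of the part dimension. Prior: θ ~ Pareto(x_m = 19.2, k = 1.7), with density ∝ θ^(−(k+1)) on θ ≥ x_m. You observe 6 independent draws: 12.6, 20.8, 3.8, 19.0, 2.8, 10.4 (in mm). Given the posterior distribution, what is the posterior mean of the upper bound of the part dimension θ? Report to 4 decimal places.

A Pareto(scale x_m, shape k) prior on the upper bound θ of Uniform(0, θ) is conjugate: posterior is Pareto(max(x_m, max xᵢ), k + n).
Sample maximum = 20.8; prior scale x_m = 19.2 → posterior scale = max = 20.8.
Posterior shape = 1.7 + 6 = 7.7.
E[θ|data] = k·x_m/(k−1) = 7.7·20.8/6.7 = 23.9045.

23.9045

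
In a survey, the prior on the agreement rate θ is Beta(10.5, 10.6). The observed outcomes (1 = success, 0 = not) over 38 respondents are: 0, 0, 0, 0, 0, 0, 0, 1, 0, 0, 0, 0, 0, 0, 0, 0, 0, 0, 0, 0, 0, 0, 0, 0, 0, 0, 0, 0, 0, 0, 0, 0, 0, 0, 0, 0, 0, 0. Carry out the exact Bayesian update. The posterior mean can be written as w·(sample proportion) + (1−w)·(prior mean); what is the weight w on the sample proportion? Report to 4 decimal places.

The Beta prior is conjugate to a Binomial/Bernoulli likelihood; the update adds successes to α and failures to β.
Posterior mean = (α₀+k)/(α₀+β₀+n) = [n/(α₀+β₀+n)]·(k/n) + [(α₀+β₀)/(α₀+β₀+n)]·α₀/(α₀+β₀), so only n and the prior enter the weight.
The weight on the data is w = n/(α₀+β₀+n) = 38/(10.5+10.6+38) = 38/59.1 = 0.6430.

0.6430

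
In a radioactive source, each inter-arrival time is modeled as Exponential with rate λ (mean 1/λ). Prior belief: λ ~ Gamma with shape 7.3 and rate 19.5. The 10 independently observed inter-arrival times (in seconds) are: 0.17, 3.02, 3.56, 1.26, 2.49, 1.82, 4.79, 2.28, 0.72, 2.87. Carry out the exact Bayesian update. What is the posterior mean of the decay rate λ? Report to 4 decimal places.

With a Gamma(shape α, rate β) prior on the exponential rate λ, the posterior after n observations with total T = Σxᵢ is Gamma(α+n, β+T).
Sum of observations T = 22.98 seconds; n = 10.
Posterior: Gamma(7.3+10, 19.5+22.98) = Gamma(17.3, 42.48).
Posterior mean of λ = α/β = 17.3/42.48 = 0.4073.

0.4073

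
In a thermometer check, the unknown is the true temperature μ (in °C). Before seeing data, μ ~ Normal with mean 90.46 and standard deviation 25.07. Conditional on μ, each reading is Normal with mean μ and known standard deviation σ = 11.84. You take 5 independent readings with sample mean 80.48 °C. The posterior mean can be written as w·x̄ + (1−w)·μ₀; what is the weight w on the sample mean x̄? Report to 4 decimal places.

0.9573

For Normal data with known variance σ², a Normal(μ₀, σ₀²) prior on μ is conjugate. Posterior precision = 1/σ₀² + n/σ²; posterior mean is the precision-weighted average of μ₀ and x̄.
σ₀² = 25.07² = 628.5049, σ² = 11.84² = 140.1856. Prior precision 1/σ₀² = 1/628.5049; data precision n/σ² = 5/140.1856.
w = (n/σ²)/(1/σ₀² + n/σ²) = n·σ₀²/(σ² + n·σ₀²) = 5·628.5049/(140.1856 + 5·628.5049) = 3142.5245/3282.7101 = 0.9573.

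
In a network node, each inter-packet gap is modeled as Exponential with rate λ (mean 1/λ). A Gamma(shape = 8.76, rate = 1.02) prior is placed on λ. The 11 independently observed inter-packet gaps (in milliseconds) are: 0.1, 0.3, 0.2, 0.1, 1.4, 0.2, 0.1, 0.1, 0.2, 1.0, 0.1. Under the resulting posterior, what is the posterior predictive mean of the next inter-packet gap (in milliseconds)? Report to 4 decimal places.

0.2569

With a Gamma(shape α, rate β) prior on the exponential rate λ, the posterior after n observations with total T = Σxᵢ is Gamma(α+n, β+T).
Sum of observations T = 3.8 milliseconds; n = 11.
Posterior: Gamma(8.76+11, 1.02+3.8) = Gamma(19.76, 4.82).
The predictive distribution for the next observation is Lomax; its mean is β/(α−1) = 4.82/18.76 = 0.2569.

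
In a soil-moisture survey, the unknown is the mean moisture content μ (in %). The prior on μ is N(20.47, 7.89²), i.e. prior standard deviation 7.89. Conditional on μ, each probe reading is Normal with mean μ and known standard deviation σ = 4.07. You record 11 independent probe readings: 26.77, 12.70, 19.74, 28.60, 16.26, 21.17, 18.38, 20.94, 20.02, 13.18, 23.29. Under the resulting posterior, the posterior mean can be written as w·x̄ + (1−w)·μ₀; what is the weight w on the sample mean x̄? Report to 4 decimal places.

For Normal data with known variance σ², a Normal(μ₀, σ₀²) prior on μ is conjugate. Posterior precision = 1/σ₀² + n/σ²; posterior mean is the precision-weighted average of μ₀ and x̄.
σ₀² = 7.89² = 62.2521, σ² = 4.07² = 16.5649. Prior precision 1/σ₀² = 1/62.2521; data precision n/σ² = 11/16.5649.
w = (n/σ²)/(1/σ₀² + n/σ²) = n·σ₀²/(σ² + n·σ₀²) = 11·62.2521/(16.5649 + 11·62.2521) = 684.7731/701.338 = 0.9764.

0.9764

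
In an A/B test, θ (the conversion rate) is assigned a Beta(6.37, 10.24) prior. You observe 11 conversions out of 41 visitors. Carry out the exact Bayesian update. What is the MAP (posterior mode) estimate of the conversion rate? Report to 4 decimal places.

The Beta prior is conjugate to a Binomial/Bernoulli likelihood; the update adds successes to α and failures to β.
Posterior: Beta(α+k, β+n−k) = Beta(6.37+11, 10.24+30) = Beta(17.37, 40.24).
Mode of Beta(a,b) for a,b>1 is (a−1)/(a+b−2) = 16.37/55.61 = 0.2944.

0.2944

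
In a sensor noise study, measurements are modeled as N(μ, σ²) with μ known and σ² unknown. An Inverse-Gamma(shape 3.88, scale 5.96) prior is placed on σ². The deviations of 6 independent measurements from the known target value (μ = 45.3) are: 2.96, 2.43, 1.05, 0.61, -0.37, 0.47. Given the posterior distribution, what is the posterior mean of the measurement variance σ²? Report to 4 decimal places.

2.4166

With known mean μ and an Inverse-Gamma(α, β) prior on σ², the Normal likelihood is conjugate: posterior is Inv-Gamma(α + n/2, β + Σ(xᵢ−μ)²/2).
Σ(xᵢ−μ)² = (2.96)² + (2.43)² + (1.05)² + (0.61)² + (-0.37)² + (0.47)² = 16.4989.
Posterior: Inv-Gamma(3.88 + 6/2, 5.96 + 16.4989/2) = Inv-Gamma(6.88, 14.20945).
E[σ²|data] = β/(α−1) = 14.20945/5.88 = 2.4166.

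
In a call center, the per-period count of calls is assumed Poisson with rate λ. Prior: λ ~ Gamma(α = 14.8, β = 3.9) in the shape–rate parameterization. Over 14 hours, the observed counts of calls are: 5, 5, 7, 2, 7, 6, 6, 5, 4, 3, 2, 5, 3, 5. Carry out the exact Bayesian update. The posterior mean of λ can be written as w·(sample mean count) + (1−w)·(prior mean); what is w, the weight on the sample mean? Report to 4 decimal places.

0.7821

With a Gamma(shape α, rate β) prior, the Poisson likelihood is conjugate: the posterior is Gamma(α + ΣXᵢ, β + n).
Posterior mean = (α₀+S)/(β₀+n) = [n/(β₀+n)]·(S/n) + [β₀/(β₀+n)]·(α₀/β₀), so only n and β₀ enter the weight.
Weight on data w = n/(β₀+n) = 14/(3.9+14) = 14/17.9 = 0.7821.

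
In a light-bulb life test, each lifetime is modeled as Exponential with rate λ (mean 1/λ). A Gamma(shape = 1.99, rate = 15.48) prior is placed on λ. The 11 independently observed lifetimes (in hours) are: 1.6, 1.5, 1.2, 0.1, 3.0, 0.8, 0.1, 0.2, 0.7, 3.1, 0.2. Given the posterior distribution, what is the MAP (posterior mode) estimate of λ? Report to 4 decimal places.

0.4285

With a Gamma(shape α, rate β) prior on the exponential rate λ, the posterior after n observations with total T = Σxᵢ is Gamma(α+n, β+T).
Sum of observations T = 12.5 hours; n = 11.
Posterior: Gamma(1.99+11, 15.48+12.5) = Gamma(12.99, 27.98).
Mode = (α−1)/β = 0.4285.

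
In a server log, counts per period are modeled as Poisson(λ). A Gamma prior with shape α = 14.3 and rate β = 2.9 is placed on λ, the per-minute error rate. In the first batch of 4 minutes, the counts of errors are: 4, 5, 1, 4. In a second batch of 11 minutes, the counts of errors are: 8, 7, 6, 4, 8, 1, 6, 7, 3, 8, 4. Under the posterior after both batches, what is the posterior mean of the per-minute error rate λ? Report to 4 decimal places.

With a Gamma(shape α, rate β) prior, the Poisson likelihood is conjugate: the posterior is Gamma(α + ΣXᵢ, β + n).
Batch 1: sum of counts S = 14 over n = 4 minutes.
After batch 1: Gamma(α+S, β+n) = Gamma(14.3+14, 2.9+4) = Gamma(28.3, 6.9).
Batch 2: sum of counts S = 62 over n = 11 minutes.
After batch 2: Gamma(α+S, β+n) = Gamma(28.3+62, 6.9+11) = Gamma(90.3, 17.9).
Posterior mean = α/β = 90.3/17.9 = 5.0447.

5.0447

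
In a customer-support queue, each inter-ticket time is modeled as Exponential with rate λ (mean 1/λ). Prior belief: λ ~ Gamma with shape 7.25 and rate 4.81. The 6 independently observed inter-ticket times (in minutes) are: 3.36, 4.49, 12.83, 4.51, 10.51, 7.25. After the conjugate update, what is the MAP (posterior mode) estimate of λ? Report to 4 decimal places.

With a Gamma(shape α, rate β) prior on the exponential rate λ, the posterior after n observations with total T = Σxᵢ is Gamma(α+n, β+T).
Sum of observations T = 42.95 minutes; n = 6.
Posterior: Gamma(7.25+6, 4.81+42.95) = Gamma(13.25, 47.76).
Mode = (α−1)/β = 0.2565.

0.2565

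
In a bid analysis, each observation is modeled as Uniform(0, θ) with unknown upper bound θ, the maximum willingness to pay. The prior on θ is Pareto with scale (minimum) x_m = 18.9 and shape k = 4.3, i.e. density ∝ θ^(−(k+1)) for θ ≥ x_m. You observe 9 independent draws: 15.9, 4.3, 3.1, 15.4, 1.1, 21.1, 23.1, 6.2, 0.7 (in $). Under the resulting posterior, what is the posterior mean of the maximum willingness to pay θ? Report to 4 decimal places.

A Pareto(scale x_m, shape k) prior on the upper bound θ of Uniform(0, θ) is conjugate: posterior is Pareto(max(x_m, max xᵢ), k + n).
Sample maximum = 23.1; prior scale x_m = 18.9 → posterior scale = max = 23.1.
Posterior shape = 4.3 + 9 = 13.3.
E[θ|data] = k·x_m/(k−1) = 13.3·23.1/12.3 = 24.9780.

24.9780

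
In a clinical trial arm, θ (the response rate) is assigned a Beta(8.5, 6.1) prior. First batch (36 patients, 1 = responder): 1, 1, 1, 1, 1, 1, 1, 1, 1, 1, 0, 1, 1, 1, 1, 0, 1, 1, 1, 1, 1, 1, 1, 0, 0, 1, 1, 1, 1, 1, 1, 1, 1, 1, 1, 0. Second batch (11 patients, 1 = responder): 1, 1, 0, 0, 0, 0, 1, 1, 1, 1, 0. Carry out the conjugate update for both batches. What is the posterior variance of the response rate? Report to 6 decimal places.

0.003084

The Beta prior is conjugate to a Binomial/Bernoulli likelihood; the update adds successes to α and failures to β.
After batch 1: Beta(8.5+31, 6.1+5) = Beta(39.5, 11.1).
After batch 2: Beta(39.5+6, 11.1+5) = Beta(45.5, 16.1).
Var = αβ/((α+β)²(α+β+1)) = 45.5·16.1/(61.6²·62.6) = 0.003084.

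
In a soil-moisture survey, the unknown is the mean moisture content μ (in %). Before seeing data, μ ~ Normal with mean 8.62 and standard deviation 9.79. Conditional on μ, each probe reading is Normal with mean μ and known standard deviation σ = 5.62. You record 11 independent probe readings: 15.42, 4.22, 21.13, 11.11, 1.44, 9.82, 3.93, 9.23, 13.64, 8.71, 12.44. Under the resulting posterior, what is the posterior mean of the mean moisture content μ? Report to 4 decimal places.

For Normal data with known variance σ², a Normal(μ₀, σ₀²) prior on μ is conjugate. Posterior precision = 1/σ₀² + n/σ²; posterior mean is the precision-weighted average of μ₀ and x̄.
Σxᵢ = 15.42 + 4.22 + 21.13 + 11.11 + 1.44 + 9.82 + 3.93 + 9.23 + 13.64 + 8.71 + 12.44 = 111.09, so n·x̄ = 111.09.
σ₀² = 9.79² = 95.8441, σ² = 5.62² = 31.5844; σ² + n·σ₀² = 31.5844 + 11·95.8441 = 1085.8695.
Posterior mean = (μ₀/σ₀² + n·x̄/σ²)/(1/σ₀² + n/σ²) = (σ²·μ₀ + σ₀²·n·x̄)/(σ² + n·σ₀²) = (31.5844·8.62 + 95.8441·111.09)/1085.8695 = 10919.578597/1085.8695 = 10.0561.

10.0561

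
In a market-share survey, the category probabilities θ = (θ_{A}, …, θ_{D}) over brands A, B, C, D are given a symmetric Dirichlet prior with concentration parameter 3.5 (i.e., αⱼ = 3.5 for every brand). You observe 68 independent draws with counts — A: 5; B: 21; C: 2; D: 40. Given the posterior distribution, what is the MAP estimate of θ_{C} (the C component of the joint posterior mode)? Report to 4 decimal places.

The Dirichlet prior is conjugate to the Multinomial likelihood: each posterior αⱼ = prior αⱼ + observed count nⱼ.
Posterior concentration: (8.5, 24.5, 5.5, 43.5), total = 82.0.
Joint mode component: (α_{C}−1)/(Σα−K) = 4.5/78.0 = 0.0577.

0.0577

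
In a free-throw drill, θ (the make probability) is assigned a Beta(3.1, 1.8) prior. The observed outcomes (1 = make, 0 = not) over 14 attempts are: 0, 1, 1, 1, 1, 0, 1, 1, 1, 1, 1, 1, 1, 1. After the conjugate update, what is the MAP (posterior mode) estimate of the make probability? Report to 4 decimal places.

0.8343

The Beta prior is conjugate to a Binomial/Bernoulli likelihood; the update adds successes to α and failures to β.
Posterior: Beta(α+k, β+n−k) = Beta(3.1+12, 1.8+2) = Beta(15.1, 3.8).
Mode of Beta(a,b) for a,b>1 is (a−1)/(a+b−2) = 14.1/16.9 = 0.8343.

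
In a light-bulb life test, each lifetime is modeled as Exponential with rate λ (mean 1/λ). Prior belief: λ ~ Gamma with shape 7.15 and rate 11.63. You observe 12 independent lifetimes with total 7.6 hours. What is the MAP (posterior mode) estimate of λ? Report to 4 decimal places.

0.9438

With a Gamma(shape α, rate β) prior on the exponential rate λ, the posterior after n observations with total T = Σxᵢ is Gamma(α+n, β+T).
Posterior: Gamma(7.15+12, 11.63+7.6) = Gamma(19.15, 19.23).
Mode = (α−1)/β = 0.9438.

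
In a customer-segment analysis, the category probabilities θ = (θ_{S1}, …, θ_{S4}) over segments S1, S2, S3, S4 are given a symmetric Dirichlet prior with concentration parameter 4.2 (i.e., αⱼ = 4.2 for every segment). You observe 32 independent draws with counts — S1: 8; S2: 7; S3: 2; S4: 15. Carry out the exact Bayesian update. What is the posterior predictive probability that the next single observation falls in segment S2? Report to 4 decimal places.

0.2295

The Dirichlet prior is conjugate to the Multinomial likelihood: each posterior αⱼ = prior αⱼ + observed count nⱼ.
Posterior concentration: (12.2, 11.2, 6.2, 19.2), total = 48.8.
P(next = S2 | data) = α_{S2}/Σα = 0.2295.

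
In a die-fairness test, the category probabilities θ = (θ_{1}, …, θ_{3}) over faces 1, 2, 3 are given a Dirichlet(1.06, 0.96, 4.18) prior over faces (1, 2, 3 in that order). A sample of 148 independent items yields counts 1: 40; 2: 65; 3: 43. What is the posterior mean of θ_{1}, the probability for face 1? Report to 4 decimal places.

The Dirichlet prior is conjugate to the Multinomial likelihood: each posterior αⱼ = prior αⱼ + observed count nⱼ.
Posterior concentration: (41.06, 65.96, 47.18), total = 154.20.
E[θ_{1}|data] = α_{1}/Σα = 41.06/154.20 = 0.2663.

0.2663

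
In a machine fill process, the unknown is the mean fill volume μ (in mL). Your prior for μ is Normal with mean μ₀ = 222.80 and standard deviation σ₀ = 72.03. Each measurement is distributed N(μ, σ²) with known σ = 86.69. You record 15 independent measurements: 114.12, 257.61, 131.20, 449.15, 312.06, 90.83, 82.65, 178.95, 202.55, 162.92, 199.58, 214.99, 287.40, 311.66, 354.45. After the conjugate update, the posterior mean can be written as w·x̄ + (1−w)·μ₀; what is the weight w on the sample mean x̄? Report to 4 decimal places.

0.9119

For Normal data with known variance σ², a Normal(μ₀, σ₀²) prior on μ is conjugate. Posterior precision = 1/σ₀² + n/σ²; posterior mean is the precision-weighted average of μ₀ and x̄.
σ₀² = 72.03² = 5188.3209, σ² = 86.69² = 7515.1561. Prior precision 1/σ₀² = 1/5188.3209; data precision n/σ² = 15/7515.1561.
w = (n/σ²)/(1/σ₀² + n/σ²) = n·σ₀²/(σ² + n·σ₀²) = 15·5188.3209/(7515.1561 + 15·5188.3209) = 77824.8135/85339.9696 = 0.9119.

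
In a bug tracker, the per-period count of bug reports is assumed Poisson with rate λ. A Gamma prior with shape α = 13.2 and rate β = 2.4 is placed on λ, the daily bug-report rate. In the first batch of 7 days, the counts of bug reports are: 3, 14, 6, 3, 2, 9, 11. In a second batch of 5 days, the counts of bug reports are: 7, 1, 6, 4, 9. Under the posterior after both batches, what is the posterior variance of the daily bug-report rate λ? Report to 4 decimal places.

0.4253

With a Gamma(shape α, rate β) prior, the Poisson likelihood is conjugate: the posterior is Gamma(α + ΣXᵢ, β + n).
Batch 1: sum of counts S = 48 over n = 7 days.
After batch 1: Gamma(α+S, β+n) = Gamma(13.2+48, 2.4+7) = Gamma(61.2, 9.4).
Batch 2: sum of counts S = 27 over n = 5 days.
After batch 2: Gamma(α+S, β+n) = Gamma(61.2+27, 9.4+5) = Gamma(88.2, 14.4).
Var = α/β² = 88.2/14.4² = 0.4253.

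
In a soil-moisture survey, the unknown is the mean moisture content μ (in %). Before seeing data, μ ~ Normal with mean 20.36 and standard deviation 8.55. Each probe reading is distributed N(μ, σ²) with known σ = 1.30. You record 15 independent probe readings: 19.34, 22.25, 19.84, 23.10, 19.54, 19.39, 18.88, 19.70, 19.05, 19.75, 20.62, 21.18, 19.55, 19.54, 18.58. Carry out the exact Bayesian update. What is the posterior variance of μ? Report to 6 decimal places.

0.112493

For Normal data with known variance σ², a Normal(μ₀, σ₀²) prior on μ is conjugate. Posterior precision = 1/σ₀² + n/σ²; posterior mean is the precision-weighted average of μ₀ and x̄.
σ₀² = 8.55² = 73.1025, σ² = 1.30² = 1.69; σ² + n·σ₀² = 1.69 + 15·73.1025 = 1098.2275.
Posterior precision = 1/σ₀² + n/σ² = 1/73.1025 + 15/1.69 = (σ² + n·σ₀²)/(σ₀²σ²) = 1098.2275/(73.1025·1.69); posterior variance σₙ² = σ₀²σ²/(σ² + n·σ₀²) = 73.1025·1.69/1098.2275 = 0.112493.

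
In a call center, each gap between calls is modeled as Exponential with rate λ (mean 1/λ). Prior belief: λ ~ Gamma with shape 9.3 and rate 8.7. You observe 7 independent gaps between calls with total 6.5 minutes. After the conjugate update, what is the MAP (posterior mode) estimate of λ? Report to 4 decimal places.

1.0066

With a Gamma(shape α, rate β) prior on the exponential rate λ, the posterior after n observations with total T = Σxᵢ is Gamma(α+n, β+T).
Posterior: Gamma(9.3+7, 8.7+6.5) = Gamma(16.3, 15.2).
Mode = (α−1)/β = 1.0066.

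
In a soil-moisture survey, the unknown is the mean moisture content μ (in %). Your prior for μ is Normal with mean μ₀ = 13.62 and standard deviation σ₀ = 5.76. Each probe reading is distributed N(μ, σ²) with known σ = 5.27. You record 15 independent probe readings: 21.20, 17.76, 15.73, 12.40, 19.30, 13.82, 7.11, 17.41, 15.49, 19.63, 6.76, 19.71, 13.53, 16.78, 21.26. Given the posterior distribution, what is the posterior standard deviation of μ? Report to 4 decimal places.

For Normal data with known variance σ², a Normal(μ₀, σ₀²) prior on μ is conjugate. Posterior precision = 1/σ₀² + n/σ²; posterior mean is the precision-weighted average of μ₀ and x̄.
σ₀² = 5.76² = 33.1776, σ² = 5.27² = 27.7729; σ² + n·σ₀² = 27.7729 + 15·33.1776 = 525.4369.
Posterior precision = 1/σ₀² + n/σ² = 1/33.1776 + 15/27.7729 = (σ² + n·σ₀²)/(σ₀²σ²) = 525.4369/(33.1776·27.7729); posterior variance σₙ² = σ₀²σ²/(σ² + n·σ₀²) = 33.1776·27.7729/525.4369 = 1.753661.
Posterior SD = √σₙ² = √(33.1776·27.7729/525.4369) = 1.3243.

1.3243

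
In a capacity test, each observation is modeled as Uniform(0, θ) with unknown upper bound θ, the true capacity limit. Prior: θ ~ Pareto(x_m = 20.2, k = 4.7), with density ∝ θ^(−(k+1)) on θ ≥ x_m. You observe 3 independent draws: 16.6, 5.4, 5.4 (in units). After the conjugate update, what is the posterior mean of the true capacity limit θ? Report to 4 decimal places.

A Pareto(scale x_m, shape k) prior on the upper bound θ of Uniform(0, θ) is conjugate: posterior is Pareto(max(x_m, max xᵢ), k + n).
Sample maximum = 16.6; prior scale x_m = 20.2 → posterior scale = max = 20.2.
Posterior shape = 4.7 + 3 = 7.7.
E[θ|data] = k·x_m/(k−1) = 7.7·20.2/6.7 = 23.2149.

23.2149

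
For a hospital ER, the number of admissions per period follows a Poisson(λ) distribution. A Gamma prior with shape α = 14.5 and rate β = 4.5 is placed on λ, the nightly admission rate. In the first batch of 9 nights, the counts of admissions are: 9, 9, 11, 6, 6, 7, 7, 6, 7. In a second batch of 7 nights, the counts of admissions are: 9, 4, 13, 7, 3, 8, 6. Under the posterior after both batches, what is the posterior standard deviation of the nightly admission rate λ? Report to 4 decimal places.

With a Gamma(shape α, rate β) prior, the Poisson likelihood is conjugate: the posterior is Gamma(α + ΣXᵢ, β + n).
Batch 1: sum of counts S = 68 over n = 9 nights.
After batch 1: Gamma(α+S, β+n) = Gamma(14.5+68, 4.5+9) = Gamma(82.5, 13.5).
Batch 2: sum of counts S = 50 over n = 7 nights.
After batch 2: Gamma(α+S, β+n) = Gamma(82.5+50, 13.5+7) = Gamma(132.5, 20.5).
SD = √α/β = √132.5/20.5 = 0.5615.

0.5615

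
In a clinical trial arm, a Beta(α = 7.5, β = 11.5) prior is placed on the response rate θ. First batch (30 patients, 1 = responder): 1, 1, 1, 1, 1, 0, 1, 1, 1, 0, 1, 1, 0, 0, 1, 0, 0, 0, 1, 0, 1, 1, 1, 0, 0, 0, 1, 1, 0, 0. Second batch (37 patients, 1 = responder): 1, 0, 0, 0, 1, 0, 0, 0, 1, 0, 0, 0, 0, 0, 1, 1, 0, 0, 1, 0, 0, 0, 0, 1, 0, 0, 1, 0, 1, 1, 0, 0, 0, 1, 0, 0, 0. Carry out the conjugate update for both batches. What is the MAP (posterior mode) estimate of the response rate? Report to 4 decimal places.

The Beta prior is conjugate to a Binomial/Bernoulli likelihood; the update adds successes to α and failures to β.
After batch 1: Beta(7.5+17, 11.5+13) = Beta(24.5, 24.5).
After batch 2: Beta(24.5+11, 24.5+26) = Beta(35.5, 50.5).
Mode of Beta(a,b) for a,b>1 is (a−1)/(a+b−2) = 34.5/84.0 = 0.4107.

0.4107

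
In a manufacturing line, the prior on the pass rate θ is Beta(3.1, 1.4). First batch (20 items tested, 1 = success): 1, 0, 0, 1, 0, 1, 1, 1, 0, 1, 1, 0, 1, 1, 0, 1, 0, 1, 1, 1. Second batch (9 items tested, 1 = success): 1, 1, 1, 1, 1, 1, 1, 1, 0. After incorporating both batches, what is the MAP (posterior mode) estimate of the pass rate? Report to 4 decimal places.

0.7333

The Beta prior is conjugate to a Binomial/Bernoulli likelihood; the update adds successes to α and failures to β.
After batch 1: Beta(3.1+13, 1.4+7) = Beta(16.1, 8.4).
After batch 2: Beta(16.1+8, 8.4+1) = Beta(24.1, 9.4).
Mode of Beta(a,b) for a,b>1 is (a−1)/(a+b−2) = 23.1/31.5 = 0.7333.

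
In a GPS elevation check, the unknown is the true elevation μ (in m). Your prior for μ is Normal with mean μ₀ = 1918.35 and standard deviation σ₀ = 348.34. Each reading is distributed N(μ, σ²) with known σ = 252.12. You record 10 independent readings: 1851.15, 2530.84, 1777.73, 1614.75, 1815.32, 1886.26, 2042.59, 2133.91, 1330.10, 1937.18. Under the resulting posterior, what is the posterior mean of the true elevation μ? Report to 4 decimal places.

1893.2955

For Normal data with known variance σ², a Normal(μ₀, σ₀²) prior on μ is conjugate. Posterior precision = 1/σ₀² + n/σ²; posterior mean is the precision-weighted average of μ₀ and x̄.
Σxᵢ = 1851.15 + 2530.84 + 1777.73 + 1614.75 + 1815.32 + 1886.26 + 2042.59 + 2133.91 + 1330.10 + 1937.18 = 18919.83, so n·x̄ = 18919.83.
σ₀² = 348.34² = 121340.7556, σ² = 252.12² = 63564.4944; σ² + n·σ₀² = 63564.4944 + 10·121340.7556 = 1276972.0504.
Posterior mean = (μ₀/σ₀² + n·x̄/σ²)/(1/σ₀² + n/σ²) = (σ²·μ₀ + σ₀²·n·x̄)/(σ² + n·σ₀²) = (63564.4944·1918.35 + 121340.7556·18919.83)/1276972.0504 = 2417685415.855788/1276972.0504 = 1893.2955.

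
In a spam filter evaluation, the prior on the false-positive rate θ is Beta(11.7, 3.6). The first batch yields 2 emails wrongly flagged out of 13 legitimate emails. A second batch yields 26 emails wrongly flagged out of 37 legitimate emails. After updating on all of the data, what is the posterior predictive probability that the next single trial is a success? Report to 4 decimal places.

0.6080

The Beta prior is conjugate to a Binomial/Bernoulli likelihood; the update adds successes to α and failures to β.
After batch 1: Beta(11.7+2, 3.6+11) = Beta(13.7, 14.6).
After batch 2: Beta(13.7+26, 14.6+11) = Beta(39.7, 25.6).
For a single future Bernoulli trial, P(success | data) = α/(α+β) = 0.6080.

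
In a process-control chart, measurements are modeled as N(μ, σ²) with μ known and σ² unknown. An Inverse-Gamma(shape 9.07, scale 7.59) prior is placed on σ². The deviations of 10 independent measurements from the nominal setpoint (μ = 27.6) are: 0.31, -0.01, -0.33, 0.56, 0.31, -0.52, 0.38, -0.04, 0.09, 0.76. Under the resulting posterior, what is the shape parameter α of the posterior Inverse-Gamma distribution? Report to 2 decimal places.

With known mean μ and an Inverse-Gamma(α, β) prior on σ², the Normal likelihood is conjugate: posterior is Inv-Gamma(α + n/2, β + Σ(xᵢ−μ)²/2).
Σ(xᵢ−μ)² = (0.31)² + (-0.01)² + (-0.33)² + (0.56)² + (0.31)² + (-0.52)² + (0.38)² + (-0.04)² + (0.09)² + (0.76)² = 1.6169.
Posterior: Inv-Gamma(9.07 + 10/2, 7.59 + 1.6169/2) = Inv-Gamma(14.07, 8.39845).
Posterior α = 14.07.

14.07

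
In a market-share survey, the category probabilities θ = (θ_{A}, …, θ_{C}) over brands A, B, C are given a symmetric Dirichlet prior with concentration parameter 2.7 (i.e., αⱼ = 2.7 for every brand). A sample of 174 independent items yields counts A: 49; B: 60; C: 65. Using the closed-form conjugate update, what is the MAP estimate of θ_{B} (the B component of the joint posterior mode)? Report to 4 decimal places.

0.3445

The Dirichlet prior is conjugate to the Multinomial likelihood: each posterior αⱼ = prior αⱼ + observed count nⱼ.
Posterior concentration: (51.7, 62.7, 67.7), total = 182.1.
Joint mode component: (α_{B}−1)/(Σα−K) = 61.7/179.1 = 0.3445.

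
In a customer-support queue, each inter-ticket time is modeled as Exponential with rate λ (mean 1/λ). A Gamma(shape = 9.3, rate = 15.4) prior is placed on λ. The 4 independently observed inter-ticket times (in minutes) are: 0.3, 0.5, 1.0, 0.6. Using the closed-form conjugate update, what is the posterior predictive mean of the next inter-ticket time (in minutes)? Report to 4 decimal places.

With a Gamma(shape α, rate β) prior on the exponential rate λ, the posterior after n observations with total T = Σxᵢ is Gamma(α+n, β+T).
Sum of observations T = 2.4 minutes; n = 4.
Posterior: Gamma(9.3+4, 15.4+2.4) = Gamma(13.3, 17.8).
The predictive distribution for the next observation is Lomax; its mean is β/(α−1) = 17.8/12.3 = 1.4472.

1.4472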